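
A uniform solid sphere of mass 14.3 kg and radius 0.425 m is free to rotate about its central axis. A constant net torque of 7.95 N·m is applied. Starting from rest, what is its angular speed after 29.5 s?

I = (2/5)MR² = (2/5)(14.3)(0.425)² = 1.033 kg·m².
α = τ/I = 7.95/1.033 = 7.695 rad/s².
ω = ω₀ + αt = 0 + (7.695)(29.5) = 227.0 rad/s.

ω ≈ 227 rad/s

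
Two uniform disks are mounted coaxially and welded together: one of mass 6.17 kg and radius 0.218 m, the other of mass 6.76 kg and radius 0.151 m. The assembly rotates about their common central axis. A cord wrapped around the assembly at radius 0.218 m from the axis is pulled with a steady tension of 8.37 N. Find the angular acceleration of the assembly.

α ≈ 8.16 rad/s²

I = ½M₁R₁² + ½M₂R₂² = ½(6.17)(0.218)² + ½(6.76)(0.151)² = 0.2237 kg·m².
τ = F r = (8.37)(0.218) = 1.825 N·m.
α = τ/I = 1.825/0.2237 = 8.157 rad/s².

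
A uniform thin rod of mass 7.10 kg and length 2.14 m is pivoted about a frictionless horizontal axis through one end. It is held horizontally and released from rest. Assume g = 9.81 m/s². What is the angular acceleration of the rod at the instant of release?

α ≈ 6.88 rad/s²

About the pivot, I = (1/3)ML² = (1/3)(7.10)(2.14)² = 10.84 kg·m².
The weight acts at the center, a distance L/2 = 1.070 m from the pivot; τ = Mg(L/2) = 74.53 N·m.
α = τ/I = 74.53/10.84 = 6.876 rad/s².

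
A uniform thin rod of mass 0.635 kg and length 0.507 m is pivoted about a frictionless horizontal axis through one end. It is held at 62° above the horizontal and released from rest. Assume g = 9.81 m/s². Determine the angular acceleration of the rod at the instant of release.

α ≈ 13.6 rad/s²

About the pivot, I = (1/3)ML² = (1/3)(0.635)(0.507)² = 0.05441 kg·m².
The weight acts at the center, a distance L/2 = 0.2535 m from the pivot; τ = Mg(L/2) cos 62° = 0.7414 N·m.
α = τ/I = 0.7414/0.05441 = 13.63 rad/s².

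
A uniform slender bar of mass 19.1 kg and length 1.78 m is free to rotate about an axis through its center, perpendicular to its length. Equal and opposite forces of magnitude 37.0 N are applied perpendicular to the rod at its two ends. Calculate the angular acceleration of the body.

I = (1/12)ML² = (1/12)(19.1)(1.78)² = 5.043 kg·m².
The couple gives τ = F·(L/2) + F·(L/2) = F L = (37.0)(1.78) = 65.86 N·m.
Newton's second law for rotation, τ = Iα, gives α = τ/I = 65.86/5.043 = 13.06 rad/s².

α ≈ 13.1 rad/s²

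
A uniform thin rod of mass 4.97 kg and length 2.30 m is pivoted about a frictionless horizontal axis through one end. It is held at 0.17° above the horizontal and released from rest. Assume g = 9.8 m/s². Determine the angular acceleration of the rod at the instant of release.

α ≈ 6.39 rad/s²

About the pivot, I = (1/3)ML² = (1/3)(4.97)(2.30)² = 8.764 kg·m².
The weight acts at the center, a distance L/2 = 1.150 m from the pivot; τ = Mg(L/2) cos 0.17° = 56.01 N·m.
α = τ/I = 56.01/8.764 = 6.391 rad/s².
(Equivalently α = (3g/(2L)) cos 0.17° = 6.391 rad/s².)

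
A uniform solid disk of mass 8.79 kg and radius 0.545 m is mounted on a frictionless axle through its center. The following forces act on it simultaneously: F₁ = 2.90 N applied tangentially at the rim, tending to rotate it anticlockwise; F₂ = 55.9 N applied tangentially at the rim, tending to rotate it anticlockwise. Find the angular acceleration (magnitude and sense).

I = ½MR² = (1/2)(8.79)(0.545)² = 1.305 kg·m².
Taking anticlockwise as positive: τ₁ = +(2.90)(0.545) = +1.581 N·m; τ₂ = +(55.9)(0.545) = +30.47 N·m.
Net torque τ = 32.05 N·m.
α = τ/I = 32.05/1.305 = 24.55 rad/s².

α ≈ 24.5 rad/s², anticlockwise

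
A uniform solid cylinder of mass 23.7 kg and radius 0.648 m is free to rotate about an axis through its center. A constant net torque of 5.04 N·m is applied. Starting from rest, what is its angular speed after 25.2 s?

I = ½MR² = (1/2)(23.7)(0.648)² = 4.976 kg·m².
α = τ/I = 5.04/4.976 = 1.013 rad/s².
ω = ω₀ + αt = 0 + (1.013)(25.2) = 25.52 rad/s.

ω ≈ 25.5 rad/s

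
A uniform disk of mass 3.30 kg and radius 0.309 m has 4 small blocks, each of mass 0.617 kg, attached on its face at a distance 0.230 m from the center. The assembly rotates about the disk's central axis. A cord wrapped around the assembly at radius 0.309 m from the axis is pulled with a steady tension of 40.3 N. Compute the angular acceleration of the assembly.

I_disk = ½MR² = ½(3.30)(0.309)² = 0.1575 kg·m².
I_blocks = 4·m·r² = 4(0.617)(0.230)² = 0.1306 kg·m².
Total I = 0.2881 kg·m².
τ = F r = (40.3)(0.309) = 12.45 N·m.
α = τ/I = 12.45/0.2881 = 43.22 rad/s².

α ≈ 43.2 rad/s²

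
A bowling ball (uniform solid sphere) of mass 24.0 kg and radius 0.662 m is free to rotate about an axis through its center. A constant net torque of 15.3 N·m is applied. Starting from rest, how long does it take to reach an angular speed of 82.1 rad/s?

t ≈ 22.6 s

I = (2/5)MR² = (2/5)(24.0)(0.662)² = 4.207 kg·m².
α = τ/I = 15.3/4.207 = 3.637 rad/s².
ω = αt ⇒ t = ω/α = 82.1/3.637 = 22.58 s.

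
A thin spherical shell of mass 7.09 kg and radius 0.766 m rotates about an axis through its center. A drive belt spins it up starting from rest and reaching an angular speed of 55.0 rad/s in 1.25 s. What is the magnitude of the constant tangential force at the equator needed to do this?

F ≈ 159 N

I = (2/3)MR² = (2/3)(7.09)(0.766)² = 2.773 kg·m².
α = Δω/Δt = (55.0 − 0)/1.25 = 44.00 rad/s².
The required torque is τ = Iα = (2.773)(44.00) = 122.0 N·m.
A tangential force at the equator gives τ = FR, so F = τ/R = 122.0/0.766 = 159.3 N.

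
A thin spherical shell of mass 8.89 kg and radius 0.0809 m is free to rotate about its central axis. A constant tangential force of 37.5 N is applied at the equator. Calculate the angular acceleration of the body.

α ≈ 78.2 rad/s²

I = (2/3)MR² = (2/3)(8.89)(0.0809)² = 0.03879 kg·m².
τ = F R = (37.5)(0.0809) = 3.034 N·m.
Newton's second law for rotation, τ = Iα, gives α = τ/I = 3.034/0.03879 = 78.21 rad/s².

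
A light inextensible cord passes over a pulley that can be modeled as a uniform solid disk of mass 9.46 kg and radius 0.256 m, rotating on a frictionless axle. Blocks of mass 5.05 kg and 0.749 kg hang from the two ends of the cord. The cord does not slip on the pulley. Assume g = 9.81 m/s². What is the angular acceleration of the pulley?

α ≈ 15.7 rad/s²

I = ½MR² = (1/2)(9.46)(0.256)² = 0.3100 kg·m².
Heavier block: m₁g − T₁ = m₁a. Lighter block: T₂ − m₂g = m₂a.
Pulley: (T₁ − T₂)R = Iα = I(a/R), so T₁ − T₂ = (I/R²)a = (1/2)M_p a = 4.730·a.
Adding the three: (m₁ − m₂)g = (m₁ + m₂ + 4.730)a, so a = (5.05 − 0.749)(9.81)/(5.05 + 0.749 + 4.730) = 4.007 m/s².
α = a/R = 4.007/0.256 = 15.65 rad/s².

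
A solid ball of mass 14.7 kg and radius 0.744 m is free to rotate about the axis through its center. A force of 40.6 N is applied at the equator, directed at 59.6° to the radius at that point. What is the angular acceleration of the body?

I = (2/5)MR² = (2/5)(14.7)(0.744)² = 3.255 kg·m².
Only the tangential component produces torque: τ = F R sinθ = (40.6)(0.744) sin 59.6° = 26.05 N·m.
From τ = Iα: α = 26.05/3.255 = 8.005 rad/s².

α ≈ 8.00 rad/s²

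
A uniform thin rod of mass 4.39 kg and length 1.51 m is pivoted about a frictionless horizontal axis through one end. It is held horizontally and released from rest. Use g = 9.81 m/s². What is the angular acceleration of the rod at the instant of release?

About the pivot, I = (1/3)ML² = (1/3)(4.39)(1.51)² = 3.337 kg·m².
The weight acts at the center, a distance L/2 = 0.7550 m from the pivot; τ = Mg(L/2) = 32.51 N·m.
α = τ/I = 32.51/3.337 = 9.745 rad/s².

α ≈ 9.75 rad/s²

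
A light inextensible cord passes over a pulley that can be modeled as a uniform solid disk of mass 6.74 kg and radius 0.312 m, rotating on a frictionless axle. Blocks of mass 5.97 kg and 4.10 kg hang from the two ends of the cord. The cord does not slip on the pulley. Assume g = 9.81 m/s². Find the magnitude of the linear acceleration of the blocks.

I = ½MR² = (1/2)(6.74)(0.312)² = 0.3280 kg·m².
Heavier block: m₁g − T₁ = m₁a. Lighter block: T₂ − m₂g = m₂a.
Pulley: (T₁ − T₂)R = Iα = I(a/R), so T₁ − T₂ = (I/R²)a = (1/2)M_p a = 3.370·a.
Adding the three: (m₁ − m₂)g = (m₁ + m₂ + 3.370)a, so a = (5.97 − 4.10)(9.81)/(5.97 + 4.10 + 3.370) = 1.365 m/s².

a ≈ 1.36 m/s²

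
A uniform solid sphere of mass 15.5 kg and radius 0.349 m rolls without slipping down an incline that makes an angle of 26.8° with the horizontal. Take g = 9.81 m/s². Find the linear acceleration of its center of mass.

a ≈ 3.16 m/s²

Translation along the incline: Mg sinθ − f = Ma.
Rotation about the center: fR = Iα with I = (2/5)MR². No-slip gives a = αR, so f = (I/R²)a = (2/5)M a.
Substituting: Mg sinθ = (1 + 0.4000)Ma, so a = g sinθ/(1 + 0.4000) = (9.81) sin 26.8° / 1.400 = 3.159 m/s².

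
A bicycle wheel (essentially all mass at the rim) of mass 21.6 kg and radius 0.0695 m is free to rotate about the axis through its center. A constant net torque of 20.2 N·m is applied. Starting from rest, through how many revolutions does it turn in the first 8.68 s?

I = MR² = (21.6)(0.0695)² = 0.1043 kg·m².
α = τ/I = 20.2/0.1043 = 193.6 rad/s².
θ = ½αt² = ½(193.6)(8.68)² = 7294 rad.
Revolutions = θ/(2π) = 1161.

≈ 1160 revolutions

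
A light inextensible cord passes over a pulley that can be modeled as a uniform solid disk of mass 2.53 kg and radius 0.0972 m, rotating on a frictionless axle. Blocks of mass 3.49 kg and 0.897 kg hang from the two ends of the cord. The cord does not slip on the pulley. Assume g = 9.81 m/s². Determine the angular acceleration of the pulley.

I = ½MR² = (1/2)(2.53)(0.0972)² = 0.01195 kg·m².
Heavier block: m₁g − T₁ = m₁a. Lighter block: T₂ − m₂g = m₂a.
Pulley: (T₁ − T₂)R = Iα = I(a/R), so T₁ − T₂ = (I/R²)a = (1/2)M_p a = 1.265·a.
Adding the three: (m₁ − m₂)g = (m₁ + m₂ + 1.265)a, so a = (3.49 − 0.897)(9.81)/(3.49 + 0.897 + 1.265) = 4.501 m/s².
α = a/R = 4.501/0.0972 = 46.30 rad/s².

α ≈ 46.3 rad/s²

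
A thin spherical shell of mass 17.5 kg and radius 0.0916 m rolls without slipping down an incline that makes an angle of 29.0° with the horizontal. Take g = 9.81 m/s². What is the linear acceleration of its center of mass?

a ≈ 2.85 m/s²

Translation along the incline: Mg sinθ − f = Ma.
Rotation about the center: fR = Iα with I = (2/3)MR². No-slip gives a = αR, so f = (I/R²)a = (2/3)M a.
Substituting: Mg sinθ = (1 + 0.6667)Ma, so a = g sinθ/(1 + 0.6667) = (9.81) sin 29.0° / 1.667 = 2.854 m/s².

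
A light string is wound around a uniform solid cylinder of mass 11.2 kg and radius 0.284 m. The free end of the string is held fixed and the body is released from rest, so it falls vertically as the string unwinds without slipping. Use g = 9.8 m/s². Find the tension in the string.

T ≈ 36.6 N

Translation: Mg − T = Ma. Rotation about the center: TR = Iα with I = ½MR².
With a = αR: T = (I/R²)a = (1/2)M a, so Mg = (1 + 0.5000)Ma.
a = g/(1 + 0.5000) = 9.8/1.500 = 6.533 m/s².
T = 0.5000·M·a = (0.5000)(11.2)(6.533) = 36.59 N.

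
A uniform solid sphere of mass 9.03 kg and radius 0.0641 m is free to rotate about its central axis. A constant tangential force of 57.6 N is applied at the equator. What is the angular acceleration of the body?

I = (2/5)MR² = (2/5)(9.03)(0.0641)² = 0.01484 kg·m².
τ = F R = (57.6)(0.0641) = 3.692 N·m.
Newton's second law for rotation, τ = Iα, gives α = τ/I = 3.692/0.01484 = 248.8 rad/s².

α ≈ 249 rad/s²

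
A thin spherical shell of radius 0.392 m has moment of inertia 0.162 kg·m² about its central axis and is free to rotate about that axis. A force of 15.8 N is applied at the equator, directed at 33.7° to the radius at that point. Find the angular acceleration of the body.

Only the tangential component produces torque: τ = F R sinθ = (15.8)(0.392) sin 33.7° = 3.436 N·m.
From τ = Iα: α = 3.436/0.1620 = 21.21 rad/s².

α ≈ 21.2 rad/s²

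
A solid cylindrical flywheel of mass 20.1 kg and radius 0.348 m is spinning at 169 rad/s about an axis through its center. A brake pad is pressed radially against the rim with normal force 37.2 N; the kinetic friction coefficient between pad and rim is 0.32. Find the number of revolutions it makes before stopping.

≈ 668 revolutions

I = ½MR² = (1/2)(20.1)(0.348)² = 1.217 kg·m².
Friction force f = μN = (0.32)(37.2) = 11.90 N at the rim; torque magnitude τ = fR = 4.143 N·m, opposing ω.
|α| = τ/I = 4.143/1.217 = 3.404 rad/s² (deceleration).
ω² = ω₀² − 2|α|θ with ω = 0 ⇒ θ = ω₀²/(2|α|) = 4196 rad = 667.8 rev.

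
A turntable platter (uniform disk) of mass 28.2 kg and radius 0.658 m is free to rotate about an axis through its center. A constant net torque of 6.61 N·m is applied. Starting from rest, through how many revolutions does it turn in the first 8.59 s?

I = ½MR² = (1/2)(28.2)(0.658)² = 6.105 kg·m².
α = τ/I = 6.61/6.105 = 1.083 rad/s².
θ = ½αt² = ½(1.083)(8.59)² = 39.95 rad.
Revolutions = θ/(2π) = 6.358.

≈ 6.36 revolutions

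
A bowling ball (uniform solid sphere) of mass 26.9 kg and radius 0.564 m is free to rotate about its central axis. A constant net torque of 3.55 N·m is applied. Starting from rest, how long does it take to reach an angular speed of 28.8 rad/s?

t ≈ 27.8 s

I = (2/5)MR² = (2/5)(26.9)(0.564)² = 3.423 kg·m².
α = τ/I = 3.55/3.423 = 1.037 rad/s².
ω = αt ⇒ t = ω/α = 28.8/1.037 = 27.77 s.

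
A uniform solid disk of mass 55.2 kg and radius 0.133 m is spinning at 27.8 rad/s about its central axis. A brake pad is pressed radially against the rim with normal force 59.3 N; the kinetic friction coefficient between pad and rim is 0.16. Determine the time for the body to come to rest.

I = ½MR² = (1/2)(55.2)(0.133)² = 0.4882 kg·m².
Friction force f = μN = (0.16)(59.3) = 9.488 N at the rim; torque magnitude τ = fR = 1.262 N·m, opposing ω.
|α| = τ/I = 1.262/0.4882 = 2.585 rad/s² (deceleration).
0 = ω₀ − |α|t ⇒ t = ω₀/|α| = 27.8/2.585 = 10.76 s.

t ≈ 10.8 s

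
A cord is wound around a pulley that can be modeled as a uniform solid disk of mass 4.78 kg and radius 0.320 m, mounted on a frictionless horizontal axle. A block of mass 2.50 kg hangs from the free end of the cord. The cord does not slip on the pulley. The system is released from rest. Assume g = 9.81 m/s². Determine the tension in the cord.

I = ½MR² = (1/2)(4.78)(0.320)² = 0.2447 kg·m².
Block: mg − T = ma. Pulley: TR = Iα. No-slip: a = αR, so T = (I/R²)a = 2.390·a.
Then mg = (m + 2.390)a, so a = (2.50)(9.81)/(2.50 + 2.390) = 5.015 m/s².
T = 2.390·a = 11.99 N.

T ≈ 12.0 N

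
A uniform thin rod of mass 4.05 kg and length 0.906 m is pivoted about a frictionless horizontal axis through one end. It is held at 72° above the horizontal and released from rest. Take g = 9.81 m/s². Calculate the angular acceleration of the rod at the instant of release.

About the pivot, I = (1/3)ML² = (1/3)(4.05)(0.906)² = 1.108 kg·m².
The weight acts at the center, a distance L/2 = 0.4530 m from the pivot; τ = Mg(L/2) cos 72° = 5.562 N·m.
α = τ/I = 5.562/1.108 = 5.019 rad/s².
(Equivalently α = (3g/(2L)) cos 72° = 5.019 rad/s².)

α ≈ 5.02 rad/s²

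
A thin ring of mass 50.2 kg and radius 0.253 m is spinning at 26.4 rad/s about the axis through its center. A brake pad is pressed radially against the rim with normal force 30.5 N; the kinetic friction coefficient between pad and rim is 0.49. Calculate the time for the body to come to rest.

t ≈ 22.4 s

I = MR² = (50.2)(0.253)² = 3.213 kg·m².
Friction force f = μN = (0.49)(30.5) = 14.95 N at the rim; torque magnitude τ = fR = 3.781 N·m, opposing ω.
|α| = τ/I = 3.781/3.213 = 1.177 rad/s² (deceleration).
0 = ω₀ − |α|t ⇒ t = ω₀/|α| = 26.4/1.177 = 22.44 s.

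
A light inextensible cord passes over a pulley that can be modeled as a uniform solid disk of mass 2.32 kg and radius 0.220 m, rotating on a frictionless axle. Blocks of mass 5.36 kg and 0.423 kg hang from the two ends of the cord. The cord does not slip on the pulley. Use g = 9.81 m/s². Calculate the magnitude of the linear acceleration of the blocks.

I = ½MR² = (1/2)(2.32)(0.220)² = 0.05614 kg·m².
Heavier block: m₁g − T₁ = m₁a. Lighter block: T₂ − m₂g = m₂a.
Pulley: (T₁ − T₂)R = Iα = I(a/R), so T₁ − T₂ = (I/R²)a = (1/2)M_p a = 1.160·a.
Adding the three: (m₁ − m₂)g = (m₁ + m₂ + 1.160)a, so a = (5.36 − 0.423)(9.81)/(5.36 + 0.423 + 1.160) = 6.976 m/s².

a ≈ 6.98 m/s²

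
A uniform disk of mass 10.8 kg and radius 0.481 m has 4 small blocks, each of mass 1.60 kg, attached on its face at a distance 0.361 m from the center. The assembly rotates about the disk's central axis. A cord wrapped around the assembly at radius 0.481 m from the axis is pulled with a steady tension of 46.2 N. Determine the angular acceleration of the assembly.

I_disk = ½MR² = ½(10.8)(0.481)² = 1.249 kg·m².
I_blocks = 4·m·r² = 4(1.60)(0.361)² = 0.8341 kg·m².
Total I = 2.083 kg·m².
τ = F r = (46.2)(0.481) = 22.22 N·m.
α = τ/I = 22.22/2.083 = 10.67 rad/s².

α ≈ 10.7 rad/s²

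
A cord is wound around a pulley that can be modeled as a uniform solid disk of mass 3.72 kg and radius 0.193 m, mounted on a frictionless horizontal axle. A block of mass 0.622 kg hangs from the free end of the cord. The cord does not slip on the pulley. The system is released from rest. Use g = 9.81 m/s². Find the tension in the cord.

T ≈ 4.57 N

I = ½MR² = (1/2)(3.72)(0.193)² = 0.06928 kg·m².
Block: mg − T = ma. Pulley: TR = Iα. No-slip: a = αR, so T = (I/R²)a = 1.860·a.
Then mg = (m + 1.860)a, so a = (0.622)(9.81)/(0.622 + 1.860) = 2.458 m/s².
T = 1.860·a = 4.573 N.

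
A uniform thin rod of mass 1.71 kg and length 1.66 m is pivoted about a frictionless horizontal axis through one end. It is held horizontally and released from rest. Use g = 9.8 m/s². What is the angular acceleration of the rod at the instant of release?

α ≈ 8.86 rad/s²

About the pivot, I = (1/3)ML² = (1/3)(1.71)(1.66)² = 1.571 kg·m².
The weight acts at the center, a distance L/2 = 0.8300 m from the pivot; τ = Mg(L/2) = 13.91 N·m.
α = τ/I = 13.91/1.571 = 8.855 rad/s².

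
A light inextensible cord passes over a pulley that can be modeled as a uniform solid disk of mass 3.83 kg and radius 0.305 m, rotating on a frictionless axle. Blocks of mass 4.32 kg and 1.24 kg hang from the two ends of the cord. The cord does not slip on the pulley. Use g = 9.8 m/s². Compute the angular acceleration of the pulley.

I = ½MR² = (1/2)(3.83)(0.305)² = 0.1781 kg·m².
Heavier block: m₁g − T₁ = m₁a. Lighter block: T₂ − m₂g = m₂a.
Pulley: (T₁ − T₂)R = Iα = I(a/R), so T₁ − T₂ = (I/R²)a = (1/2)M_p a = 1.915·a.
Adding the three: (m₁ − m₂)g = (m₁ + m₂ + 1.915)a, so a = (4.32 − 1.24)(9.8)/(4.32 + 1.24 + 1.915) = 4.038 m/s².
α = a/R = 4.038/0.305 = 13.24 rad/s².

α ≈ 13.2 rad/s²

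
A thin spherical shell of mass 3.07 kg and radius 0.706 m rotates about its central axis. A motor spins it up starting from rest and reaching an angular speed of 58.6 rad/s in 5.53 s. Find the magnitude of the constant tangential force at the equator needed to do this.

F ≈ 15.3 N

I = (2/3)MR² = (2/3)(3.07)(0.706)² = 1.020 kg·m².
α = Δω/Δt = (58.6 − 0)/5.53 = 10.60 rad/s².
The required torque is τ = Iα = (1.020)(10.60) = 10.81 N·m.
A tangential force at the equator gives τ = FR, so F = τ/R = 10.81/0.706 = 15.31 N.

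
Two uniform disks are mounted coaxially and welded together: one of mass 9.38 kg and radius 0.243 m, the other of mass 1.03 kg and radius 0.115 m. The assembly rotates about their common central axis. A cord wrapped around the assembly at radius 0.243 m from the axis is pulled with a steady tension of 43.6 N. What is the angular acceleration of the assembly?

I = ½M₁R₁² + ½M₂R₂² = ½(9.38)(0.243)² + ½(1.03)(0.115)² = 0.2838 kg·m².
τ = F r = (43.6)(0.243) = 10.59 N·m.
α = τ/I = 10.59/0.2838 = 37.34 rad/s².

α ≈ 37.3 rad/s²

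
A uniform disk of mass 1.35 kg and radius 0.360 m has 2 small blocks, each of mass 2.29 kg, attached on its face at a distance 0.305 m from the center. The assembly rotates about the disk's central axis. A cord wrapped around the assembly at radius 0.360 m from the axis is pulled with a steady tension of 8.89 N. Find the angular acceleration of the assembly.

I_disk = ½MR² = ½(1.35)(0.360)² = 0.08748 kg·m².
I_blocks = 2·m·r² = 2(2.29)(0.305)² = 0.4261 kg·m².
Total I = 0.5135 kg·m².
τ = F r = (8.89)(0.360) = 3.200 N·m.
α = τ/I = 3.200/0.5135 = 6.232 rad/s².

α ≈ 6.23 rad/s²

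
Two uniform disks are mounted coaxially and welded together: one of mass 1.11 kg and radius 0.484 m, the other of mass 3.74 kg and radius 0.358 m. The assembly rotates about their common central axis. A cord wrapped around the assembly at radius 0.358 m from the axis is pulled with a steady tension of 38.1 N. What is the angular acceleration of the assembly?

I = ½M₁R₁² + ½M₂R₂² = ½(1.11)(0.484)² + ½(3.74)(0.358)² = 0.3697 kg·m².
τ = F r = (38.1)(0.358) = 13.64 N·m.
α = τ/I = 13.64/0.3697 = 36.90 rad/s².

α ≈ 36.9 rad/s²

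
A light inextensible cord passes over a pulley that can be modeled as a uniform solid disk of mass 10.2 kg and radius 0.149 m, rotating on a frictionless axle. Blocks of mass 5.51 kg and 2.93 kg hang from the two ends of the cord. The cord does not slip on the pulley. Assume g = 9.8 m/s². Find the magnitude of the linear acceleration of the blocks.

I = ½MR² = (1/2)(10.2)(0.149)² = 0.1132 kg·m².
Heavier block: m₁g − T₁ = m₁a. Lighter block: T₂ − m₂g = m₂a.
Pulley: (T₁ − T₂)R = Iα = I(a/R), so T₁ − T₂ = (I/R²)a = (1/2)M_p a = 5.100·a.
Adding the three: (m₁ − m₂)g = (m₁ + m₂ + 5.100)a, so a = (5.51 − 2.93)(9.8)/(5.51 + 2.93 + 5.100) = 1.867 m/s².

a ≈ 1.87 m/s²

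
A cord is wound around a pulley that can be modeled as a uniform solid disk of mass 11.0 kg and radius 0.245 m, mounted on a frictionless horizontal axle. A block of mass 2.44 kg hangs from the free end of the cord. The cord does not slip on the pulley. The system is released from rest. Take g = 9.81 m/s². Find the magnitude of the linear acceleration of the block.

I = ½MR² = (1/2)(11.0)(0.245)² = 0.3301 kg·m².
Block: mg − T = ma. Pulley: TR = Iα. No-slip: a = αR, so T = (I/R²)a = 5.500·a.
Then mg = (m + 5.500)a, so a = (2.44)(9.81)/(2.44 + 5.500) = 3.015 m/s².

a ≈ 3.01 m/s²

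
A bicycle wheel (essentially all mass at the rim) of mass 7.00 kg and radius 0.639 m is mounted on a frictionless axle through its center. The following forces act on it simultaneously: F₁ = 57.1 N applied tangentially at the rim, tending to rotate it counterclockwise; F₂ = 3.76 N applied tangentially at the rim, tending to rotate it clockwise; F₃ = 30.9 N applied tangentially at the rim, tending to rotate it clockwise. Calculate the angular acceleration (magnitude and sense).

I = MR² = (7.00)(0.639)² = 2.858 kg·m².
Taking counterclockwise as positive: τ₁ = +(57.1)(0.639) = +36.49 N·m; τ₂ = −(3.76)(0.639) = −2.403 N·m; τ₃ = −(30.9)(0.639) = −19.75 N·m.
Net torque τ = 14.34 N·m.
α = τ/I = 14.34/2.858 = 5.017 rad/s².

α ≈ 5.02 rad/s², counterclockwise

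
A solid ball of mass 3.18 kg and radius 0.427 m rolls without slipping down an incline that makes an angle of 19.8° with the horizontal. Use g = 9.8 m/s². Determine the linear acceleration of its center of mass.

a ≈ 2.37 m/s²

Translation along the incline: Mg sinθ − f = Ma.
Rotation about the center: fR = Iα with I = (2/5)MR². No-slip gives a = αR, so f = (I/R²)a = (2/5)M a.
Substituting: Mg sinθ = (1 + 0.4000)Ma, so a = g sinθ/(1 + 0.4000) = (9.8) sin 19.8° / 1.400 = 2.371 m/s².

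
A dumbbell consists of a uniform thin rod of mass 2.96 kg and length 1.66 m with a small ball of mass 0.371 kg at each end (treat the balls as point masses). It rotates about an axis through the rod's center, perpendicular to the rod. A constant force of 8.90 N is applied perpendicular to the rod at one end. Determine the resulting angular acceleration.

α ≈ 6.20 rad/s²

I_rod = (1/12)ML² = (1/12)(2.96)(1.66)² = 0.6797 kg·m².
I_balls = 2·m·(L/2)² = 2(0.371)(0.8300)² = 0.5112 kg·m².
Total I = 1.191 kg·m².
τ = F·(L/2) = (8.90)(0.830) = 7.387 N·m.
α = τ/I = 7.387/1.191 = 6.203 rad/s².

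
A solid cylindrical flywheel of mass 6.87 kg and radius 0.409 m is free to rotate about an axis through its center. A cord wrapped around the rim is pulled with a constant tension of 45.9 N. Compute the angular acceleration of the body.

I = ½MR² = (1/2)(6.87)(0.409)² = 0.5746 kg·m².
τ = F R = (45.9)(0.409) = 18.77 N·m.
Newton's second law for rotation, τ = Iα, gives α = τ/I = 18.77/0.5746 = 32.67 rad/s².

α ≈ 32.7 rad/s²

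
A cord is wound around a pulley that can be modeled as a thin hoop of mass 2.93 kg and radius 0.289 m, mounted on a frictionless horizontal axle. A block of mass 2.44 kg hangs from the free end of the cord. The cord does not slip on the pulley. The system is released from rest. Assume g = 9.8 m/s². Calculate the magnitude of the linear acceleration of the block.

I = MR² = (2.93)(0.289)² = 0.2447 kg·m².
Block: mg − T = ma. Pulley: TR = Iα. No-slip: a = αR, so T = (I/R²)a = 2.930·a.
Then mg = (m + 2.930)a, so a = (2.44)(9.8)/(2.44 + 2.930) = 4.453 m/s².

a ≈ 4.45 m/s²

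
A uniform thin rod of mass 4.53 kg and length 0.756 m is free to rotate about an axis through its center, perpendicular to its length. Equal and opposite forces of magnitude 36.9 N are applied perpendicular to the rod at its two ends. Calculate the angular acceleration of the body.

α ≈ 129 rad/s²

I = (1/12)ML² = (1/12)(4.53)(0.756)² = 0.2158 kg·m².
The couple gives τ = F·(L/2) + F·(L/2) = F L = (36.9)(0.756) = 27.90 N·m.
From τ = Iα: α = 27.90/0.2158 = 129.3 rad/s².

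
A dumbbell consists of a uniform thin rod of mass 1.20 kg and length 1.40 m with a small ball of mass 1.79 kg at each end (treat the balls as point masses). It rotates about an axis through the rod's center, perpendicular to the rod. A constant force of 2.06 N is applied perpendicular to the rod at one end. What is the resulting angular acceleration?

I_rod = (1/12)ML² = (1/12)(1.20)(1.40)² = 0.1960 kg·m².
I_balls = 2·m·(L/2)² = 2(1.79)(0.7000)² = 1.754 kg·m².
Total I = 1.950 kg·m².
τ = F·(L/2) = (2.06)(0.700) = 1.442 N·m.
α = τ/I = 1.442/1.950 = 0.7394 rad/s².

α ≈ 0.739 rad/s²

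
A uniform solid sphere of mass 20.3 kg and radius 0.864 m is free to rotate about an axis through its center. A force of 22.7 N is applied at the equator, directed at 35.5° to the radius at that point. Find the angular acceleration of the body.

I = (2/5)MR² = (2/5)(20.3)(0.864)² = 6.062 kg·m².
Only the tangential component produces torque: τ = F R sinθ = (22.7)(0.864) sin 35.5° = 11.39 N·m.
Newton's second law for rotation, τ = Iα, gives α = τ/I = 11.39/6.062 = 1.879 rad/s².

α ≈ 1.88 rad/s²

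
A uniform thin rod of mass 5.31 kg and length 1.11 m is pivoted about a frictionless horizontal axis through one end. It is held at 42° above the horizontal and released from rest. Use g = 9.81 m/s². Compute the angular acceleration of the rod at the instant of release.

About the pivot, I = (1/3)ML² = (1/3)(5.31)(1.11)² = 2.181 kg·m².
The weight acts at the center, a distance L/2 = 0.5550 m from the pivot; τ = Mg(L/2) cos 42° = 21.48 N·m.
α = τ/I = 21.48/2.181 = 9.852 rad/s².
(Equivalently α = (3g/(2L)) cos 42° = 9.852 rad/s².)

α ≈ 9.85 rad/s²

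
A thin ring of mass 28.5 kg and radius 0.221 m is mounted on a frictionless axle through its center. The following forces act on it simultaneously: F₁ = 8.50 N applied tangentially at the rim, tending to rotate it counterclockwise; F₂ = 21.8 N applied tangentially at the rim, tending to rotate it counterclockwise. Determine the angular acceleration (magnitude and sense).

I = MR² = (28.5)(0.221)² = 1.392 kg·m².
Taking counterclockwise as positive: τ₁ = +(8.50)(0.221) = +1.879 N·m; τ₂ = +(21.8)(0.221) = +4.818 N·m.
Net torque τ = 6.696 N·m.
α = τ/I = 6.696/1.392 = 4.811 rad/s².

α ≈ 4.81 rad/s², counterclockwise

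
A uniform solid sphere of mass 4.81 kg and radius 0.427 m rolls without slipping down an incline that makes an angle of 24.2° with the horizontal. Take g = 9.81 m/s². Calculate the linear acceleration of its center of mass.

a ≈ 2.87 m/s²

Translation along the incline: Mg sinθ − f = Ma.
Rotation about the center: fR = Iα with I = (2/5)MR². No-slip gives a = αR, so f = (I/R²)a = (2/5)M a.
Substituting: Mg sinθ = (1 + 0.4000)Ma, so a = g sinθ/(1 + 0.4000) = (9.81) sin 24.2° / 1.400 = 2.872 m/s².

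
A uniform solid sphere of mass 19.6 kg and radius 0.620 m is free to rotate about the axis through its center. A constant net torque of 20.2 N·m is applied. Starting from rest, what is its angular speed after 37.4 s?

ω ≈ 251 rad/s

I = (2/5)MR² = (2/5)(19.6)(0.620)² = 3.014 kg·m².
α = τ/I = 20.2/3.014 = 6.703 rad/s².
ω = ω₀ + αt = 0 + (6.703)(37.4) = 250.7 rad/s.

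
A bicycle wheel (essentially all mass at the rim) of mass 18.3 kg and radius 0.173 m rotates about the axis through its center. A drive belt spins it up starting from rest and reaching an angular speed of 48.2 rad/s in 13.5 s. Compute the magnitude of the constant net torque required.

τ ≈ 1.96 N·m

I = MR² = (18.3)(0.173)² = 0.5477 kg·m².
α = Δω/Δt = (48.2 − 0)/13.5 = 3.570 rad/s².
τ = Iα = (0.5477)(3.570) = 1.955 N·m.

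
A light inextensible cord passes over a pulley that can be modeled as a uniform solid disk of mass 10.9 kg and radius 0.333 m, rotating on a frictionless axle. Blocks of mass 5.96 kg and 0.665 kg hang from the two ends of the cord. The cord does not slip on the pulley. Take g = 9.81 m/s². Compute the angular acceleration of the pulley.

α ≈ 12.9 rad/s²

I = ½MR² = (1/2)(10.9)(0.333)² = 0.6043 kg·m².
Heavier block: m₁g − T₁ = m₁a. Lighter block: T₂ − m₂g = m₂a.
Pulley: (T₁ − T₂)R = Iα = I(a/R), so T₁ − T₂ = (I/R²)a = (1/2)M_p a = 5.450·a.
Adding the three: (m₁ − m₂)g = (m₁ + m₂ + 5.450)a, so a = (5.96 − 0.665)(9.81)/(5.96 + 0.665 + 5.450) = 4.302 m/s².
α = a/R = 4.302/0.333 = 12.92 rad/s².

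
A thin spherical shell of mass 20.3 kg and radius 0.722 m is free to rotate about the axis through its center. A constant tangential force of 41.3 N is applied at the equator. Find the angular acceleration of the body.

α ≈ 4.23 rad/s²

I = (2/3)MR² = (2/3)(20.3)(0.722)² = 7.055 kg·m².
τ = F R = (41.3)(0.722) = 29.82 N·m.
From τ = Iα: α = 29.82/7.055 = 4.227 rad/s².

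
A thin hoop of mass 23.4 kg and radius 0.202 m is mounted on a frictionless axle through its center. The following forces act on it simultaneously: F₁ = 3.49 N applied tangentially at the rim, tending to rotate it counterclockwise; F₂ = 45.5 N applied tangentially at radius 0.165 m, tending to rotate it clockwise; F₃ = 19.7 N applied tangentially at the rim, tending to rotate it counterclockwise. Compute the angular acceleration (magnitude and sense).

I = MR² = (23.4)(0.202)² = 0.9548 kg·m².
Taking counterclockwise as positive: τ₁ = +(3.49)(0.202) = +0.7050 N·m; τ₂ = −(45.5)(0.165) = −7.508 N·m; τ₃ = +(19.7)(0.202) = +3.979 N·m.
Net torque τ = -2.823 N·m.
α = τ/I = -2.823/0.9548 = -2.957 rad/s².

α ≈ 2.96 rad/s², clockwise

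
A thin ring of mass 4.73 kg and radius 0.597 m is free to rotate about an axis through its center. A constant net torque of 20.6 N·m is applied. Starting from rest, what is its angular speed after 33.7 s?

I = MR² = (4.73)(0.597)² = 1.686 kg·m².
α = τ/I = 20.6/1.686 = 12.22 rad/s².
ω = ω₀ + αt = 0 + (12.22)(33.7) = 411.8 rad/s.

ω ≈ 412 rad/s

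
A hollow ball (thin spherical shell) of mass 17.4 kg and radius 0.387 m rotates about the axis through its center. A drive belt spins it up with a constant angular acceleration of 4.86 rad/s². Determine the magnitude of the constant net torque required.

τ ≈ 8.44 N·m

I = (2/3)MR² = (2/3)(17.4)(0.387)² = 1.737 kg·m².
τ = Iα = (1.737)(4.860) = 8.443 N·m.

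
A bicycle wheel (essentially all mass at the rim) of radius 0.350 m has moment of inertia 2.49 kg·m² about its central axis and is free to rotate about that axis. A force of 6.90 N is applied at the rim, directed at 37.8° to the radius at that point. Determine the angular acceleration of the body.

α ≈ 0.594 rad/s²

Only the tangential component produces torque: τ = F R sinθ = (6.90)(0.350) sin 37.8° = 1.480 N·m.
Newton's second law for rotation, τ = Iα, gives α = τ/I = 1.480/2.490 = 0.5944 rad/s².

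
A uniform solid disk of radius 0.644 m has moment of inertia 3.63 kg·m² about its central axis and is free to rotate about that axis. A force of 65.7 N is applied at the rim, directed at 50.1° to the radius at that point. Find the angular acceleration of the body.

α ≈ 8.94 rad/s²

Only the tangential component produces torque: τ = F R sinθ = (65.7)(0.644) sin 50.1° = 32.46 N·m.
From τ = Iα: α = 32.46/3.630 = 8.942 rad/s².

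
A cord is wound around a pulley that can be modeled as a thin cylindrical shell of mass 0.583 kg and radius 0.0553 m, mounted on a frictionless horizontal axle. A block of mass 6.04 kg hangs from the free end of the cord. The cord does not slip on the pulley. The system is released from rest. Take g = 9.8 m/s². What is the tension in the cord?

I = MR² = (0.583)(0.0553)² = 0.001783 kg·m².
Block: mg − T = ma. Pulley: TR = Iα. No-slip: a = αR, so T = (I/R²)a = 0.5830·a.
Then mg = (m + 0.5830)a, so a = (6.04)(9.8)/(6.04 + 0.5830) = 8.937 m/s².
T = 0.5830·a = 5.210 N.

T ≈ 5.21 N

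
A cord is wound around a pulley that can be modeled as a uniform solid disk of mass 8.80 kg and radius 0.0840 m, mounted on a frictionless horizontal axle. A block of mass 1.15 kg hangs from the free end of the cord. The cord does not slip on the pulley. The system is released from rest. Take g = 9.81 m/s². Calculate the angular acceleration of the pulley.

α ≈ 24.2 rad/s²

I = ½MR² = (1/2)(8.80)(0.0840)² = 0.03105 kg·m².
Block: mg − T = ma. Pulley: TR = Iα. No-slip: a = αR, so T = (I/R²)a = 4.400·a.
Then mg = (m + 4.400)a, so a = (1.15)(9.81)/(1.15 + 4.400) = 2.033 m/s².
α = a/R = 2.033/0.0840 = 24.20 rad/s².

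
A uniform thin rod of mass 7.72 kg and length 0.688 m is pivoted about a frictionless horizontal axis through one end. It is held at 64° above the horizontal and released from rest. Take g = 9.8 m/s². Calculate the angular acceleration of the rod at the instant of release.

α ≈ 9.37 rad/s²

About the pivot, I = (1/3)ML² = (1/3)(7.72)(0.688)² = 1.218 kg·m².
The weight acts at the center, a distance L/2 = 0.3440 m from the pivot; τ = Mg(L/2) cos 64° = 11.41 N·m.
α = τ/I = 11.41/1.218 = 9.366 rad/s².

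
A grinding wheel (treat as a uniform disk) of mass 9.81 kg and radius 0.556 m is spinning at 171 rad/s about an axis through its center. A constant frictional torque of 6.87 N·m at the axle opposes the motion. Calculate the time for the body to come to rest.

I = ½MR² = (1/2)(9.81)(0.556)² = 1.516 kg·m².
The net torque has magnitude 6.87 N·m, opposing ω.
|α| = τ/I = 6.870/1.516 = 4.531 rad/s² (deceleration).
0 = ω₀ − |α|t ⇒ t = ω₀/|α| = 171/4.531 = 37.74 s.

t ≈ 37.7 s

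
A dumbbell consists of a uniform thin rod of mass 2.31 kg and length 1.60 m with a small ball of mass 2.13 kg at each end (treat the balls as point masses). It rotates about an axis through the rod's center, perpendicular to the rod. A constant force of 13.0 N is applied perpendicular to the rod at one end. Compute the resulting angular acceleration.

I_rod = (1/12)ML² = (1/12)(2.31)(1.60)² = 0.4928 kg·m².
I_balls = 2·m·(L/2)² = 2(2.13)(0.8000)² = 2.726 kg·m².
Total I = 3.219 kg·m².
τ = F·(L/2) = (13.0)(0.800) = 10.40 N·m.
α = τ/I = 10.40/3.219 = 3.231 rad/s².

α ≈ 3.23 rad/s²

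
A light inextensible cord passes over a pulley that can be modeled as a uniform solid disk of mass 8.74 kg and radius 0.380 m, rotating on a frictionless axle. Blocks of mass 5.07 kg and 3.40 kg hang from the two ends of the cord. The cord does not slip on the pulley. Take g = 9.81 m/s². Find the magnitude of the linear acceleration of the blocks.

a ≈ 1.28 m/s²

I = ½MR² = (1/2)(8.74)(0.380)² = 0.6310 kg·m².
Heavier block: m₁g − T₁ = m₁a. Lighter block: T₂ − m₂g = m₂a.
Pulley: (T₁ − T₂)R = Iα = I(a/R), so T₁ − T₂ = (I/R²)a = (1/2)M_p a = 4.370·a.
Adding the three: (m₁ − m₂)g = (m₁ + m₂ + 4.370)a, so a = (5.07 − 3.40)(9.81)/(5.07 + 3.40 + 4.370) = 1.276 m/s².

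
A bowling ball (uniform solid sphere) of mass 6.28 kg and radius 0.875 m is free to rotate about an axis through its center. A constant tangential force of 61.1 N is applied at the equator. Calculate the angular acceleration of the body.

α ≈ 27.8 rad/s²

I = (2/5)MR² = (2/5)(6.28)(0.875)² = 1.923 kg·m².
τ = F R = (61.1)(0.875) = 53.46 N·m.
Newton's second law for rotation, τ = Iα, gives α = τ/I = 53.46/1.923 = 27.80 rad/s².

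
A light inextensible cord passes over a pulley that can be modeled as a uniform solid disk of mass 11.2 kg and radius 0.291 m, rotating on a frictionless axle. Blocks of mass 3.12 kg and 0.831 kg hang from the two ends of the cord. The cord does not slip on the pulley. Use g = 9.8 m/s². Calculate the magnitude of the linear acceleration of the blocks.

a ≈ 2.35 m/s²

I = ½MR² = (1/2)(11.2)(0.291)² = 0.4742 kg·m².
Heavier block: m₁g − T₁ = m₁a. Lighter block: T₂ − m₂g = m₂a.
Pulley: (T₁ − T₂)R = Iα = I(a/R), so T₁ − T₂ = (I/R²)a = (1/2)M_p a = 5.600·a.
Adding the three: (m₁ − m₂)g = (m₁ + m₂ + 5.600)a, so a = (3.12 − 0.831)(9.8)/(3.12 + 0.831 + 5.600) = 2.349 m/s².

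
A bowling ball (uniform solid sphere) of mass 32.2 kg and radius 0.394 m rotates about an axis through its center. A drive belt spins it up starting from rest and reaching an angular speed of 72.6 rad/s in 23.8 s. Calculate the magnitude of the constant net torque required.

τ ≈ 6.10 N·m

I = (2/5)MR² = (2/5)(32.2)(0.394)² = 1.999 kg·m².
α = Δω/Δt = (72.6 − 0)/23.8 = 3.050 rad/s².
τ = Iα = (1.999)(3.050) = 6.099 N·m.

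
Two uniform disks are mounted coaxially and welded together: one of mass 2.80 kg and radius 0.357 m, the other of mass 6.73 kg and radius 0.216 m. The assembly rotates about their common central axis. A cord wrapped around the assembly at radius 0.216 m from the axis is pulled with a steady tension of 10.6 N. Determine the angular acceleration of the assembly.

α ≈ 6.83 rad/s²

I = ½M₁R₁² + ½M₂R₂² = ½(2.80)(0.357)² + ½(6.73)(0.216)² = 0.3354 kg·m².
τ = F r = (10.6)(0.216) = 2.290 N·m.
α = τ/I = 2.290/0.3354 = 6.826 rad/s².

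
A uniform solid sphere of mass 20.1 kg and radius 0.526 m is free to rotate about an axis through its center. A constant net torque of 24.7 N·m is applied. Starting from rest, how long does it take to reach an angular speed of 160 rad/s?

I = (2/5)MR² = (2/5)(20.1)(0.526)² = 2.224 kg·m².
α = τ/I = 24.7/2.224 = 11.10 rad/s².
ω = αt ⇒ t = ω/α = 160/11.10 = 14.41 s.

t ≈ 14.4 s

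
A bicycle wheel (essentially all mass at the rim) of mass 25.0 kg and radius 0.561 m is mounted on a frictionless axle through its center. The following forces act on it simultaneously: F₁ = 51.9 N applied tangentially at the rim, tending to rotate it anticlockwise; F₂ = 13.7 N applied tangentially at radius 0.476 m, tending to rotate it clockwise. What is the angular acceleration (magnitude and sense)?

α ≈ 2.87 rad/s², anticlockwise

I = MR² = (25.0)(0.561)² = 7.868 kg·m².
Taking anticlockwise as positive: τ₁ = +(51.9)(0.561) = +29.12 N·m; τ₂ = −(13.7)(0.476) = −6.521 N·m.
Net torque τ = 22.59 N·m.
α = τ/I = 22.59/7.868 = 2.872 rad/s².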